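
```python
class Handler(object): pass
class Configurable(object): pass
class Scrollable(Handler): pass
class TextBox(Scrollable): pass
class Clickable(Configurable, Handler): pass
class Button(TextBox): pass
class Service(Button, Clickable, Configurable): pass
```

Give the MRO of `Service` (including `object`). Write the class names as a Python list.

[Service, Button, TextBox, Scrollable, Clickable, Configurable, Handler, object]

L[Service] = Service + merge(L[Button], L[Clickable], L[Configurable], [Button Clickable Configurable])
  take Button:  [Button TextBox Scrollable Handler object] + [Clickable Configurable Handler object] + [Configurable object] + [Button Clickable Configurable]
  take TextBox:  [TextBox Scrollable Handler object] + [Clickable Configurable Handler object] + [Configurable object] + [Clickable Configurable]
  take Scrollable:  [Scrollable Handler object] + [Clickable Configurable Handler object] + [Configurable object] + [Clickable Configurable]
  take Clickable:  [Handler object] + [Clickable Configurable Handler object] + [Configurable object] + [Clickable Configurable]
  take Configurable:  [Handler object] + [Configurable Handler object] + [Configurable object] + [Configurable]
  take Handler:  [Handler object] + [Handler object] + [object]
  take object:  [object] + [object] + [object]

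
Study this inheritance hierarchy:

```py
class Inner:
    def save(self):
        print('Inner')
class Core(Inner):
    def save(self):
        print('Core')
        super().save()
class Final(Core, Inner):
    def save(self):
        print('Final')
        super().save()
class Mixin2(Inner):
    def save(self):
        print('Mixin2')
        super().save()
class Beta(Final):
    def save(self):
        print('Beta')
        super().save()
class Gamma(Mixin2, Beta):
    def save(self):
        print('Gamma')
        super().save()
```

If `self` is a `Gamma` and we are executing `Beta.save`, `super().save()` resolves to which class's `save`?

Final

L[Gamma] = Gamma + merge(L[Mixin2], L[Beta], [Mixin2 Beta])
  take Mixin2:  [Mixin2 Inner object] + [Beta Final Core Inner object] + [Mixin2 Beta]
  take Beta:  [Inner object] + [Beta Final Core Inner object] + [Beta]
  take Final:  [Inner object] + [Final Core Inner object]
  take Core:  [Inner object] + [Core Inner object]
  take Inner:  [Inner object] + [Inner object]
  take object:  [object] + [object]
MRO: Gamma Mixin2 Beta Final Core Inner object
super() in Beta.save on a Gamma instance goes to the class after Beta in Gamma's MRO: Final.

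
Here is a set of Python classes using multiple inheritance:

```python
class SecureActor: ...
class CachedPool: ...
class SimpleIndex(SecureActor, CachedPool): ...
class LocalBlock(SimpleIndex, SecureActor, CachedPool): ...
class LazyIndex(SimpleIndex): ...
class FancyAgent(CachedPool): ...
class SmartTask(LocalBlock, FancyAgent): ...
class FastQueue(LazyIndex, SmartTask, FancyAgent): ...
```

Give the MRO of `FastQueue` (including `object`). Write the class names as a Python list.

[FastQueue, LazyIndex, SmartTask, LocalBlock, SimpleIndex, SecureActor, FancyAgent, CachedPool, object]

L[FastQueue] = FastQueue + merge(L[LazyIndex], L[SmartTask], L[FancyAgent], [LazyIndex SmartTask FancyAgent])
  take LazyIndex:  [LazyIndex SimpleIndex SecureActor CachedPool object] + [SmartTask LocalBlock SimpleIndex SecureActor FancyAgent CachedPool object] + [FancyAgent CachedPool object] + [LazyIndex SmartTask FancyAgent]
  take SmartTask:  [SimpleIndex SecureActor CachedPool object] + [SmartTask LocalBlock SimpleIndex SecureActor FancyAgent CachedPool object] + [FancyAgent CachedPool object] + [SmartTask FancyAgent]
  take LocalBlock:  [SimpleIndex SecureActor CachedPool object] + [LocalBlock SimpleIndex SecureActor FancyAgent CachedPool object] + [FancyAgent CachedPool object] + [FancyAgent]
  take SimpleIndex:  [SimpleIndex SecureActor CachedPool object] + [SimpleIndex SecureActor FancyAgent CachedPool object] + [FancyAgent CachedPool object] + [FancyAgent]
  take SecureActor:  [SecureActor CachedPool object] + [SecureActor FancyAgent CachedPool object] + [FancyAgent CachedPool object] + [FancyAgent]
  take FancyAgent:  [CachedPool object] + [FancyAgent CachedPool object] + [FancyAgent CachedPool object] + [FancyAgent]
  take CachedPool:  [CachedPool object] + [CachedPool object] + [CachedPool object]
  take object:  [object] + [object] + [object]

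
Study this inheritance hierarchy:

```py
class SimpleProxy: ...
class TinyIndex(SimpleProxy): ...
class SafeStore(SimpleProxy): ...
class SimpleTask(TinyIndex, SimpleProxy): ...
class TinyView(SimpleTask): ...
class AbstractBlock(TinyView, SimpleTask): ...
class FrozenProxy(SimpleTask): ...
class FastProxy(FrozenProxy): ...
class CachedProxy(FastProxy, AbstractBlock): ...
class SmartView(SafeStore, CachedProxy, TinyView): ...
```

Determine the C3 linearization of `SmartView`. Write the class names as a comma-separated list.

SmartView, SafeStore, CachedProxy, FastProxy, FrozenProxy, AbstractBlock, TinyView, SimpleTask, TinyIndex, SimpleProxy, object

L[SmartView] = SmartView + merge(L[SafeStore], L[CachedProxy], L[TinyView], [SafeStore CachedProxy TinyView])
  take SafeStore:  [SafeStore SimpleProxy object] + [CachedProxy FastProxy FrozenProxy AbstractBlock TinyView SimpleTask TinyIndex SimpleProxy object] + [TinyView SimpleTask TinyIndex SimpleProxy object] + [SafeStore CachedProxy TinyView]
  take CachedProxy:  [SimpleProxy object] + [CachedProxy FastProxy FrozenProxy AbstractBlock TinyView SimpleTask TinyIndex SimpleProxy object] + [TinyView SimpleTask TinyIndex SimpleProxy object] + [CachedProxy TinyView]
  take FastProxy:  [SimpleProxy object] + [FastProxy FrozenProxy AbstractBlock TinyView SimpleTask TinyIndex SimpleProxy object] + [TinyView SimpleTask TinyIndex SimpleProxy object] + [TinyView]
  take FrozenProxy:  [SimpleProxy object] + [FrozenProxy AbstractBlock TinyView SimpleTask TinyIndex SimpleProxy object] + [TinyView SimpleTask TinyIndex SimpleProxy object] + [TinyView]
  take AbstractBlock:  [SimpleProxy object] + [AbstractBlock TinyView SimpleTask TinyIndex SimpleProxy object] + [TinyView SimpleTask TinyIndex SimpleProxy object] + [TinyView]
  take TinyView:  [SimpleProxy object] + [TinyView SimpleTask TinyIndex SimpleProxy object] + [TinyView SimpleTask TinyIndex SimpleProxy object] + [TinyView]
  take SimpleTask:  [SimpleProxy object] + [SimpleTask TinyIndex SimpleProxy object] + [SimpleTask TinyIndex SimpleProxy object]
  take TinyIndex:  [SimpleProxy object] + [TinyIndex SimpleProxy object] + [TinyIndex SimpleProxy object]
  take SimpleProxy:  [SimpleProxy object] + [SimpleProxy object] + [SimpleProxy object]
  take object:  [object] + [object] + [object]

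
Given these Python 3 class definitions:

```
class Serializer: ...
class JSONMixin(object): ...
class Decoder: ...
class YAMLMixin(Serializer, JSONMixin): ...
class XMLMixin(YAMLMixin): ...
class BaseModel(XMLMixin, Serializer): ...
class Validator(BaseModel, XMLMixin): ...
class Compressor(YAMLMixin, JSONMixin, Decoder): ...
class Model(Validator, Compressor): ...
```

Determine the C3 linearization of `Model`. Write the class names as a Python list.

[Model, Validator, BaseModel, XMLMixin, Compressor, YAMLMixin, Serializer, JSONMixin, Decoder, object]

L[Model] = Model + merge(L[Validator], L[Compressor], [Validator Compressor])
  take Validator:  [Validator BaseModel XMLMixin YAMLMixin Serializer JSONMixin object] + [Compressor YAMLMixin Serializer JSONMixin Decoder object] + [Validator Compressor]
  take BaseModel:  [BaseModel XMLMixin YAMLMixin Serializer JSONMixin object] + [Compressor YAMLMixin Serializer JSONMixin Decoder object] + [Compressor]
  take XMLMixin:  [XMLMixin YAMLMixin Serializer JSONMixin object] + [Compressor YAMLMixin Serializer JSONMixin Decoder object] + [Compressor]
  take Compressor:  [YAMLMixin Serializer JSONMixin object] + [Compressor YAMLMixin Serializer JSONMixin Decoder object] + [Compressor]
  take YAMLMixin:  [YAMLMixin Serializer JSONMixin object] + [YAMLMixin Serializer JSONMixin Decoder object]
  take Serializer:  [Serializer JSONMixin object] + [Serializer JSONMixin Decoder object]
  take JSONMixin:  [JSONMixin object] + [JSONMixin Decoder object]
  take Decoder:  [object] + [Decoder object]
  take object:  [object] + [object]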